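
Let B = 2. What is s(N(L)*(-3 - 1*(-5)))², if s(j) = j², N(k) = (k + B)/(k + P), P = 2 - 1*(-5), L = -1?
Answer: 1/81 ≈ 0.012346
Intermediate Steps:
P = 7 (P = 2 + 5 = 7)
N(k) = (2 + k)/(7 + k) (N(k) = (k + 2)/(k + 7) = (2 + k)/(7 + k))
s(N(L)*(-3 - 1*(-5)))² = ((((2 - 1)/(7 - 1))*(-3 - 1*(-5)))²)² = (((1/6)*(-3 + 5))²)² = ((((⅙)*1)*2)²)² = (((⅙)*2)²)² = ((⅓)²)² = (⅑)² = 1/81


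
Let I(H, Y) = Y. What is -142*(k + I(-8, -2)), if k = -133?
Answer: 19170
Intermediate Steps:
-142*(k + I(-8, -2)) = -142*(-133 - 2) = -142*(-135) = 19170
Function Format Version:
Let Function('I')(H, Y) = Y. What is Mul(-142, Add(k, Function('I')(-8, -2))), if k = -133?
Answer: 19170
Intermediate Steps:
Mul(-142, Add(k, Function('I')(-8, -2))) = Mul(-142, Add(-133, -2)) = Mul(-142, -135) = 19170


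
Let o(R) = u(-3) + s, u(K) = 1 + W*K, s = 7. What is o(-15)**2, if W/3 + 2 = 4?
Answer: 100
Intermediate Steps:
W = 6 (W = -6 + 3*4 = -6 + 12 = 6)
u(K) = 1 + 6*K
o(R) = -10 (o(R) = (1 + 6*(-3)) + 7 = (1 - 18) + 7 = -17 + 7 = -10)
o(-15)**2 = (-10)**2 = 100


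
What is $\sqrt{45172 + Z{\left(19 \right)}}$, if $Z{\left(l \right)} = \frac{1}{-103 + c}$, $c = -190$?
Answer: $\frac{\sqrt{3877970735}}{293} \approx 212.54$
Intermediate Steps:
$Z{\left(l \right)} = - \frac{1}{293}$ ($Z{\left(l \right)} = \frac{1}{-103 - 190} = \frac{1}{-293} = - \frac{1}{293}$)
$\sqrt{45172 + Z{\left(19 \right)}} = \sqrt{45172 - \frac{1}{293}} = \sqrt{\frac{13235395}{293}} = \frac{\sqrt{3877970735}}{293}$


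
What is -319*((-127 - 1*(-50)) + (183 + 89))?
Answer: -62205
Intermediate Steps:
-319*((-127 - 1*(-50)) + (183 + 89)) = -319*((-127 + 50) + 272) = -319*(-77 + 272) = -319*195 = -62205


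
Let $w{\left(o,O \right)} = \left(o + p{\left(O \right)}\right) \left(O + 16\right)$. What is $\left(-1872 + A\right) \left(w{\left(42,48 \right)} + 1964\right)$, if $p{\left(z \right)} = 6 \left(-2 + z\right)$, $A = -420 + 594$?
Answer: $-37892568$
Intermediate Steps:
$A = 174$
$p{\left(z \right)} = -12 + 6 z$
$w{\left(o,O \right)} = \left(16 + O\right) \left(-12 + o + 6 O\right)$ ($w{\left(o,O \right)} = \left(o + \left(-12 + 6 O\right)\right) \left(O + 16\right) = \left(-12 + o + 6 O\right) \left(16 + O\right) = \left(16 + O\right) \left(-12 + o + 6 O\right)$)
$\left(-1872 + A\right) \left(w{\left(42,48 \right)} + 1964\right) = \left(-1872 + 174\right) \left(\left(-192 + 6 \cdot 48^{2} + 16 \cdot 42 + 84 \cdot 48 + 48 \cdot 42\right) + 1964\right) = - 1698 \left(\left(-192 + 6 \cdot 2304 + 672 + 4032 + 2016\right) + 1964\right) = - 1698 \left(\left(-192 + 13824 + 672 + 4032 + 2016\right) + 1964\right) = - 1698 \left(20352 + 1964\right) = \left(-1698\right) 22316 = -37892568$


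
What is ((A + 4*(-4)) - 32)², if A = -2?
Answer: 2500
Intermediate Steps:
((A + 4*(-4)) - 32)² = ((-2 + 4*(-4)) - 32)² = ((-2 - 16) - 32)² = (-18 - 32)² = (-50)² = 2500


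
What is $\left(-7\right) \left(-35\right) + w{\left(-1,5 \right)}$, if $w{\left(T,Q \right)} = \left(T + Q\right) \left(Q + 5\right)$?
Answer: $285$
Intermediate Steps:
$w{\left(T,Q \right)} = \left(5 + Q\right) \left(Q + T\right)$ ($w{\left(T,Q \right)} = \left(Q + T\right) \left(5 + Q\right) = \left(5 + Q\right) \left(Q + T\right)$)
$\left(-7\right) \left(-35\right) + w{\left(-1,5 \right)} = \left(-7\right) \left(-35\right) + \left(5^{2} + 5 \cdot 5 + 5 \left(-1\right) + 5 \left(-1\right)\right) = 245 + \left(25 + 25 - 5 - 5\right) = 245 + 40 = 285$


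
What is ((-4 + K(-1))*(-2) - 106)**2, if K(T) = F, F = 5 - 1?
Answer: 11236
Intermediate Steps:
F = 4
K(T) = 4
((-4 + K(-1))*(-2) - 106)**2 = ((-4 + 4)*(-2) - 106)**2 = (0*(-2) - 106)**2 = (0 - 106)**2 = (-106)**2 = 11236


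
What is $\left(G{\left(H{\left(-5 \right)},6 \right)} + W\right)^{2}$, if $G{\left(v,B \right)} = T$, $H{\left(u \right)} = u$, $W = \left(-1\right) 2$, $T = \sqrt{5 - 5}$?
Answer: $4$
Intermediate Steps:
$T = 0$ ($T = \sqrt{0} = 0$)
$W = -2$
$G{\left(v,B \right)} = 0$
$\left(G{\left(H{\left(-5 \right)},6 \right)} + W\right)^{2} = \left(0 - 2\right)^{2} = \left(-2\right)^{2} = 4$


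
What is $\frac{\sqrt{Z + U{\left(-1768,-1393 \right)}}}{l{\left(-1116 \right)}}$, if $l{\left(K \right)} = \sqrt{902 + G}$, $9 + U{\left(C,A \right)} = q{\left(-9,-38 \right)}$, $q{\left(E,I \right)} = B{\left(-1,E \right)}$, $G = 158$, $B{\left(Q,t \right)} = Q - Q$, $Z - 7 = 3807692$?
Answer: $\frac{\sqrt{40361514}}{106} \approx 59.935$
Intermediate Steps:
$Z = 3807699$ ($Z = 7 + 3807692 = 3807699$)
$B{\left(Q,t \right)} = 0$
$q{\left(E,I \right)} = 0$
$U{\left(C,A \right)} = -9$ ($U{\left(C,A \right)} = -9 + 0 = -9$)
$l{\left(K \right)} = 2 \sqrt{265}$ ($l{\left(K \right)} = \sqrt{902 + 158} = \sqrt{1060} = 2 \sqrt{265}$)
$\frac{\sqrt{Z + U{\left(-1768,-1393 \right)}}}{l{\left(-1116 \right)}} = \frac{\sqrt{3807699 - 9}}{2 \sqrt{265}} = \sqrt{3807690} \frac{\sqrt{265}}{530} = \frac{\sqrt{40361514}}{106}$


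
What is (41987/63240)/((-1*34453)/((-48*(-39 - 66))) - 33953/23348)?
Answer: -10293280998/128526309907 ≈ -0.080087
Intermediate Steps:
(41987/63240)/((-1*34453)/((-48*(-39 - 66))) - 33953/23348) = (41987*(1/63240))/(-34453/((-48*(-105))) - 33953*1/23348) = 41987/(63240*(-34453/5040 - 33953/23348)) = 41987/(63240*(-243882941/29418480)) = (41987/63240)*(-29418480/243882941) = -10293280998/128526309907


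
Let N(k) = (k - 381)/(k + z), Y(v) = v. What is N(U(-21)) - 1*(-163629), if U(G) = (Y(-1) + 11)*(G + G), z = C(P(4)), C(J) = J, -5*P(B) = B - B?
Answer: 22908327/140 ≈ 1.6363e+5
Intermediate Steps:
P(B) = 0 (P(B) = -(B - B)/5 = -1/5*0 = 0)
z = 0
U(G) = 20*G (U(G) = (-1 + 11)*(G + G) = 10*(2*G) = 20*G)
N(k) = (-381 + k)/k (N(k) = (k - 381)/(k + 0) = (-381 + k)/k)
N(U(-21)) - 1*(-163629) = (-381 + 20*(-21))/((20*(-21))) - 1*(-163629) = (-381 - 420)/(-420) + 163629 = -1/420*(-801) + 163629 = 267/140 + 163629 = 22908327/140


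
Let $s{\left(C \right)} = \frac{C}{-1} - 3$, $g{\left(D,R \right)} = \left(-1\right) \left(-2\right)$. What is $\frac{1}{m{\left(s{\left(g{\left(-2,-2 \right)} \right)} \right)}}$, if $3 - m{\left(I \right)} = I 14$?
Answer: $\frac{1}{73} \approx 0.013699$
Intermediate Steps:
$g{\left(D,R \right)} = 2$
$s{\left(C \right)} = -3 - C$ ($s{\left(C \right)} = - C - 3 = -3 - C$)
$m{\left(I \right)} = 3 - 14 I$ ($m{\left(I \right)} = 3 - I 14 = 3 - 14 I$)
$\frac{1}{m{\left(s{\left(g{\left(-2,-2 \right)} \right)} \right)}} = \frac{1}{3 - 14 \left(-3 - 2\right)} = \frac{1}{3 - -70} = \frac{1}{3 + 70} = \frac{1}{73}$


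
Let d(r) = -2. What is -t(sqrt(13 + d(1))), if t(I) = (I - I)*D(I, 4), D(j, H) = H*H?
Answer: 0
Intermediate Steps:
D(j, H) = H**2
t(I) = 0 (t(I) = (I - I)*4**2 = 0*16 = 0)
-t(sqrt(13 + d(1))) = -1*0 = 0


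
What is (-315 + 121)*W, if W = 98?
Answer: -19012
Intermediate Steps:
(-315 + 121)*W = (-315 + 121)*98 = -194*98 = -19012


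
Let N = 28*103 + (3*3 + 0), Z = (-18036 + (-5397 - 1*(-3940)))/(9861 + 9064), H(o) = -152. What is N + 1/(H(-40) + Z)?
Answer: 8378378124/2896093 ≈ 2893.0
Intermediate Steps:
Z = -19493/18925 (Z = (-18036 + (-5397 + 3940))/18925 = (-18036 - 1457)*(1/18925) = -19493*1/18925 = -19493/18925 ≈ -1.0300)
N = 2893 (N = 2884 + (9 + 0) = 2884 + 9 = 2893)
N + 1/(H(-40) + Z) = 2893 + 1/(-152 - 19493/18925) = 2893 + 1/(-2896093/18925) = 2893 - 18925/2896093 = 8378378124/2896093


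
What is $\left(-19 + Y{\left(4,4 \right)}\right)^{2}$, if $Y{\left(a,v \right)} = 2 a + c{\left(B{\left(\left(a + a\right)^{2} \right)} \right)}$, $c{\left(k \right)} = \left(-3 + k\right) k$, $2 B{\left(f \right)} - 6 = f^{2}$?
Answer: $17643670990969$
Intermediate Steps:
$B{\left(f \right)} = 3 + \frac{f^{2}}{2}$
$c{\left(k \right)} = k \left(-3 + k\right)$
$Y{\left(a,v \right)} = 2 a + 8 a^{4} \left(3 + 8 a^{4}\right)$ ($Y{\left(a,v \right)} = 2 a + \left(3 + \frac{\left(\left(a + a\right)^{2}\right)^{2}}{2}\right) \left(-3 + \left(3 + \frac{\left(\left(a + a\right)^{2}\right)^{2}}{2}\right)\right) = 2 a + \left(3 + \frac{\left(\left(2 a\right)^{2}\right)^{2}}{2}\right) \left(-3 + \left(3 + \frac{\left(\left(2 a\right)^{2}\right)^{2}}{2}\right)\right) = 2 a + \left(3 + \frac{\left(4 a^{2}\right)^{2}}{2}\right) \left(-3 + \left(3 + \frac{\left(4 a^{2}\right)^{2}}{2}\right)\right) = 2 a + \left(3 + \frac{16 a^{4}}{2}\right) \left(-3 + \left(3 + \frac{16 a^{4}}{2}\right)\right) = 2 a + \left(3 + 8 a^{4}\right) \left(-3 + \left(3 + 8 a^{4}\right)\right) = 2 a + \left(3 + 8 a^{4}\right) 8 a^{4} = 2 a + 8 a^{4} \left(3 + 8 a^{4}\right)$)
$\left(-19 + Y{\left(4,4 \right)}\right)^{2} = \left(-19 + \left(2 \cdot 4 + 24 \cdot 4^{4} + 64 \cdot 4^{8}\right)\right)^{2} = \left(-19 + \left(8 + 24 \cdot 256 + 64 \cdot 65536\right)\right)^{2} = \left(-19 + \left(8 + 6144 + 4194304\right)\right)^{2} = \left(-19 + 4200456\right)^{2} = 4200437^{2} = 17643670990969$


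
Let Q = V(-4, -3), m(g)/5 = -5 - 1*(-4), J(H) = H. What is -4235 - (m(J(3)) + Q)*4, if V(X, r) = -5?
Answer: -4195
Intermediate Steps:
m(g) = -5 (m(g) = 5*(-5 - 1*(-4)) = 5*(-5 + 4) = 5*(-1) = -5)
Q = -5
-4235 - (m(J(3)) + Q)*4 = -4235 - (-5 - 5)*4 = -4235 - (-10)*4 = -4235 - 1*(-40) = -4235 + 40 = -4195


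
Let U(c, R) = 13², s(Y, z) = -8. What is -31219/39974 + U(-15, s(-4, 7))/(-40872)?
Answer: -49336099/62839128 ≈ -0.78512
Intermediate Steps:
U(c, R) = 169
-31219/39974 + U(-15, s(-4, 7))/(-40872) = -31219/39974 + 169/(-40872) = -31219*1/39974 + 169*(-1/40872) = -31219/39974 - 13/3144 = -49336099/62839128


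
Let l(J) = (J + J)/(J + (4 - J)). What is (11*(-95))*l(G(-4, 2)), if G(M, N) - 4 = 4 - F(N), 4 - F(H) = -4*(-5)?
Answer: -12540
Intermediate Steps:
F(H) = -16 (F(H) = 4 - (-4)*(-5) = 4 - 1*20 = 4 - 20 = -16)
G(M, N) = 24 (G(M, N) = 4 + (4 - 1*(-16)) = 4 + (4 + 16) = 4 + 20 = 24)
l(J) = J/2 (l(J) = (2*J)/4 = (2*J)*(¼) = J/2)
(11*(-95))*l(G(-4, 2)) = (11*(-95))*((½)*24) = -1045*12 = -12540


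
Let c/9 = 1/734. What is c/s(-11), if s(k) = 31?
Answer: 9/22754 ≈ 0.00039554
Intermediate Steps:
c = 9/734 ≈ 0.012262
c/s(-11) = (9/734)/31 = (9/734)*(1/31) = 9/22754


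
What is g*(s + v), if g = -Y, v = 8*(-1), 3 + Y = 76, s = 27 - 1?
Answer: -1314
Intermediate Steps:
s = 26
Y = 73 (Y = -3 + 76 = 73)
v = -8
g = -73 (g = -1*73 = -73)
g*(s + v) = -73*(26 - 8) = -73*18 = -1314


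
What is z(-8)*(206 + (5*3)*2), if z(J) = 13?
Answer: 3068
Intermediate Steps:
z(-8)*(206 + (5*3)*2) = 13*(206 + (5*3)*2) = 13*(206 + 15*2) = 13*(206 + 30) = 13*236 = 3068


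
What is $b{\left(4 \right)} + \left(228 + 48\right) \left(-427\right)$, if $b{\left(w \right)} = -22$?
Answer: $-117874$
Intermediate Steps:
$b{\left(4 \right)} + \left(228 + 48\right) \left(-427\right) = -22 + \left(228 + 48\right) \left(-427\right) = -22 + 276 \left(-427\right) = -22 - 117852 = -117874$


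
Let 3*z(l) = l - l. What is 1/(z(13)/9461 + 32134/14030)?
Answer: 7015/16067 ≈ 0.43661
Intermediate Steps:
z(l) = 0 (z(l) = (l - l)/3 = (⅓)*0 = 0)
1/(z(13)/9461 + 32134/14030) = 1/(0/9461 + 32134/14030) = 1/(0*(1/9461) + 32134*(1/14030)) = 1/(0 + 16067/7015) = 1/(16067/7015) = 7015/16067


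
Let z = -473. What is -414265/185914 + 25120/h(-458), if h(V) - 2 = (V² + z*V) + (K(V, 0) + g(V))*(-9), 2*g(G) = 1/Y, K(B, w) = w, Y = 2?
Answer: -687886016895/317093245174 ≈ -2.1693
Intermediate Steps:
g(G) = ¼ (g(G) = (½)/2 = (½)*(½) = ¼)
h(V) = -¼ + V² - 473*V (h(V) = 2 + ((V² - 473*V) + (0 + ¼)*(-9)) = 2 + ((V² - 473*V) + (¼)*(-9)) = 2 + ((V² - 473*V) - 9/4) = 2 + (-9/4 + V² - 473*V) = -¼ + V² - 473*V)
-414265/185914 + 25120/h(-458) = -414265/185914 + 25120/(-¼ + (-458)² - 473*(-458)) = -414265*1/185914 + 25120/(-¼ + 209764 + 216634) = -414265/185914 + 25120/(1705591/4) = -414265/185914 + 25120*(4/1705591) = -414265/185914 + 100480/1705591 = -687886016895/317093245174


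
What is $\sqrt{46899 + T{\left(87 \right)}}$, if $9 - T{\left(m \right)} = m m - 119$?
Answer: $\sqrt{39458} \approx 198.64$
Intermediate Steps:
$T{\left(m \right)} = 128 - m^{2}$ ($T{\left(m \right)} = 9 - \left(m m - 119\right) = 9 - \left(m^{2} - 119\right) = 9 - \left(-119 + m^{2}\right) = 128 - m^{2}$)
$\sqrt{46899 + T{\left(87 \right)}} = \sqrt{46899 + \left(128 - 87^{2}\right)} = \sqrt{46899 + \left(128 - 7569\right)} = \sqrt{46899 - 7441} = \sqrt{39458}$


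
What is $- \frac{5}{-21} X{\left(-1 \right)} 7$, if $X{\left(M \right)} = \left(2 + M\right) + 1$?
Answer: $\frac{10}{3} \approx 3.3333$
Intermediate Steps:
$X{\left(M \right)} = 3 + M$
$- \frac{5}{-21} X{\left(-1 \right)} 7 = - \frac{5}{-21} \left(3 - 1\right) 7 = \left(-5\right) \left(- \frac{1}{21}\right) 2 \cdot 7 = \frac{5}{21} \cdot 2 \cdot 7 = \frac{10}{21} \cdot 7 = \frac{10}{3}$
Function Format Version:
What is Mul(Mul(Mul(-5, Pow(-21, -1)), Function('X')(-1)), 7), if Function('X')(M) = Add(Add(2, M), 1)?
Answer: Rational(10, 3) ≈ 3.3333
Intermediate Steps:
Function('X')(M) = Add(3, M)
Mul(Mul(Mul(-5, Pow(-21, -1)), Function('X')(-1)), 7) = Mul(Mul(Mul(-5, Pow(-21, -1)), Add(3, -1)), 7) = Mul(Mul(Mul(-5, Rational(-1, 21)), 2), 7) = Mul(Mul(Rational(5, 21), 2), 7) = Mul(Rational(10, 21), 7) = Rational(10, 3)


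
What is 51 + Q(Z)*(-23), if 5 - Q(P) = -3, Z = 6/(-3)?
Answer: -133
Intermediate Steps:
Z = -2 (Z = 6*(-1/3) = -2)
Q(P) = 8 (Q(P) = 5 - 1*(-3) = 5 + 3 = 8)
51 + Q(Z)*(-23) = 51 + 8*(-23) = 51 - 184 = -133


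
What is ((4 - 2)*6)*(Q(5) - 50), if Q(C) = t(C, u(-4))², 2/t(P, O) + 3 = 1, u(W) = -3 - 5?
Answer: -588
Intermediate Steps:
u(W) = -8
t(P, O) = -1 (t(P, O) = 2/(-3 + 1) = 2/(-2) = 2*(-½) = -1)
Q(C) = 1 (Q(C) = (-1)² = 1)
((4 - 2)*6)*(Q(5) - 50) = ((4 - 2)*6)*(1 - 50) = (2*6)*(-49) = 12*(-49) = -588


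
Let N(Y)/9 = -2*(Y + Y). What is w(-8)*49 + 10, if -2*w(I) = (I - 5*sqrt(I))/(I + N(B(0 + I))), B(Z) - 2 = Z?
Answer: 569/52 + 245*I*sqrt(2)/208 ≈ 10.942 + 1.6658*I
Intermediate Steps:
B(Z) = 2 + Z
N(Y) = -36*Y (N(Y) = 9*(-2*(Y + Y)) = 9*(-4*Y) = -36*Y)
w(I) = -(I - 5*sqrt(I))/(2*(-72 - 35*I)) (w(I) = -(I - 5*sqrt(I))/(2*(I - 36*(2 + (0 + I)))) = -(I - 5*sqrt(I))/(2*(I - 36*(2 + I))) = -(I - 5*sqrt(I))/(2*(I + (-72 - 36*I))) = -(I - 5*sqrt(I))/(2*(-72 - 35*I)))
w(-8)*49 + 10 = ((-8 - 10*I*sqrt(2))/(2*(72 + 35*(-8))))*49 + 10 = ((-8 - 10*I*sqrt(2))/(2*(72 - 280)))*49 + 10 = ((1/2)*(-8 - 10*I*sqrt(2))/(-208))*49 + 10 = ((1/2)*(-1/208)*(-8 - 10*I*sqrt(2)))*49 + 10 = (1/52 + 5*I*sqrt(2)/208)*49 + 10 = (49/52 + 245*I*sqrt(2)/208) + 10 = 569/52 + 245*I*sqrt(2)/208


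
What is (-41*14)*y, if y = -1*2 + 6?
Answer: -2296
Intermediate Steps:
y = 4 (y = -2 + 6 = 4)
(-41*14)*y = -41*14*4 = -574*4 = -2296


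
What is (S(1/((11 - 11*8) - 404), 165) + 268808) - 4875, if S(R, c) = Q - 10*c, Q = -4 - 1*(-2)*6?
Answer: 262291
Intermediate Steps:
Q = 8 (Q = -4 + 2*6 = -4 + 12 = 8)
S(R, c) = 8 - 10*c
(S(1/((11 - 11*8) - 404), 165) + 268808) - 4875 = ((8 - 10*165) + 268808) - 4875 = ((8 - 1650) + 268808) - 4875 = (-1642 + 268808) - 4875 = 267166 - 4875 = 262291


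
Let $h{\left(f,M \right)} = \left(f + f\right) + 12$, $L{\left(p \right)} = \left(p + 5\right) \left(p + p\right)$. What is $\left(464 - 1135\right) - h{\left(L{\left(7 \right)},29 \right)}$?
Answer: $-1019$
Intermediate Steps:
$L{\left(p \right)} = 2 p \left(5 + p\right)$ ($L{\left(p \right)} = \left(5 + p\right) 2 p = 2 p \left(5 + p\right)$)
$h{\left(f,M \right)} = 12 + 2 f$ ($h{\left(f,M \right)} = 2 f + 12 = 12 + 2 f$)
$\left(464 - 1135\right) - h{\left(L{\left(7 \right)},29 \right)} = \left(464 - 1135\right) - \left(12 + 2 \cdot 2 \cdot 7 \left(5 + 7\right)\right) = -671 - \left(12 + 2 \cdot 2 \cdot 7 \cdot 12\right) = -671 - \left(12 + 2 \cdot 168\right) = -671 - \left(12 + 336\right) = -671 - 348 = -1019$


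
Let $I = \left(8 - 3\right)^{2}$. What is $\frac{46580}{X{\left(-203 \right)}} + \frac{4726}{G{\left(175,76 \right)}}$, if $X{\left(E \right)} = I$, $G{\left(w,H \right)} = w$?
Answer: $\frac{330786}{175} \approx 1890.2$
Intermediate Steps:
$I = 25$ ($I = 5^{2} = 25$)
$X{\left(E \right)} = 25$
$\frac{46580}{X{\left(-203 \right)}} + \frac{4726}{G{\left(175,76 \right)}} = \frac{46580}{25} + \frac{4726}{175} = 46580 \cdot \frac{1}{25} + 4726 \cdot \frac{1}{175} = \frac{9316}{5} + \frac{4726}{175} = \frac{330786}{175}$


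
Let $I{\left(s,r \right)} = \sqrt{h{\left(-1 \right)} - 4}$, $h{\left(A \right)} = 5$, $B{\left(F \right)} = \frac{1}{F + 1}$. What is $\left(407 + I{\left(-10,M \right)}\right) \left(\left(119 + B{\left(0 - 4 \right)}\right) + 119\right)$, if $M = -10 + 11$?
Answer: $96968$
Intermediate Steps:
$B{\left(F \right)} = \frac{1}{1 + F}$
$M = 1$
$I{\left(s,r \right)} = 1$ ($I{\left(s,r \right)} = \sqrt{5 - 4} = \sqrt{1} = 1$)
$\left(407 + I{\left(-10,M \right)}\right) \left(\left(119 + B{\left(0 - 4 \right)}\right) + 119\right) = \left(407 + 1\right) \left(\left(119 + \frac{1}{1 + \left(0 - 4\right)}\right) + 119\right) = 408 \left(\left(119 + \frac{1}{1 - 4}\right) + 119\right) = 408 \left(\left(119 + \frac{1}{-3}\right) + 119\right) = 408 \left(\left(119 - \frac{1}{3}\right) + 119\right) = 408 \left(\frac{356}{3} + 119\right) = 408 \cdot \frac{713}{3} = 96968$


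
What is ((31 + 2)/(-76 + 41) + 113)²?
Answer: 15382084/1225 ≈ 12557.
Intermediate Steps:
((31 + 2)/(-76 + 41) + 113)² = (33/(-35) + 113)² = (33*(-1/35) + 113)² = (-33/35 + 113)² = (3922/35)² = 15382084/1225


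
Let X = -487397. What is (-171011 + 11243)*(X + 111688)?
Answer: 60026275512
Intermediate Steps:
(-171011 + 11243)*(X + 111688) = (-171011 + 11243)*(-487397 + 111688) = -159768*(-375709) = 60026275512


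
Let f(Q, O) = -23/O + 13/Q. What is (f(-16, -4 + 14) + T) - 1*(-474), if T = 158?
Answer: 50311/80 ≈ 628.89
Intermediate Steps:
(f(-16, -4 + 14) + T) - 1*(-474) = ((-23/(-4 + 14) + 13/(-16)) + 158) - 1*(-474) = ((-23/10 + 13*(-1/16)) + 158) + 474 = ((-23*⅒ - 13/16) + 158) + 474 = ((-23/10 - 13/16) + 158) + 474 = (-249/80 + 158) + 474 = 12391/80 + 474 = 50311/80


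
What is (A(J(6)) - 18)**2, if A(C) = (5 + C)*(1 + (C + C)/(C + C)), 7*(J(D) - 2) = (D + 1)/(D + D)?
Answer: 529/36 ≈ 14.694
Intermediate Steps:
J(D) = 2 + (1 + D)/(14*D) (J(D) = 2 + ((D + 1)/(D + D))/7 = 2 + ((1 + D)/((2*D)))/7 = 2 + ((1 + D)*(1/(2*D)))/7 = 2 + ((1 + D)/(2*D))/7 = 2 + (1 + D)/(14*D))
A(C) = 10 + 2*C (A(C) = (5 + C)*(1 + (2*C)/((2*C))) = (5 + C)*(1 + (2*C)*(1/(2*C))) = (5 + C)*(1 + 1) = (5 + C)*2 = 10 + 2*C)
(A(J(6)) - 18)**2 = ((10 + 2*((1/14)*(1 + 29*6)/6)) - 18)**2 = ((10 + 2*((1/14)*(1/6)*(1 + 174))) - 18)**2 = ((10 + 2*((1/14)*(1/6)*175)) - 18)**2 = ((10 + 2*(25/12)) - 18)**2 = ((10 + 25/6) - 18)**2 = (85/6 - 18)**2 = (-23/6)**2 = 529/36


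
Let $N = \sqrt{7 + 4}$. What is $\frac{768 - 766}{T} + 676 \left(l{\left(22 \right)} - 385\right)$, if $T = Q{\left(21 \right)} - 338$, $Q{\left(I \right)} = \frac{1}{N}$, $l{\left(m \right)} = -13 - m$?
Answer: $- \frac{356797444796}{1256683} - \frac{2 \sqrt{11}}{1256683} \approx -2.8392 \cdot 10^{5}$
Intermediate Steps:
$N = \sqrt{11} \approx 3.3166$
$Q{\left(I \right)} = \frac{\sqrt{11}}{11}$ ($Q{\left(I \right)} = \frac{1}{\sqrt{11}} = \frac{\sqrt{11}}{11}$)
$T = -338 + \frac{\sqrt{11}}{11}$ ($T = \frac{\sqrt{11}}{11} - 338 = -338 + \frac{\sqrt{11}}{11} \approx -337.7$)
$\frac{768 - 766}{T} + 676 \left(l{\left(22 \right)} - 385\right) = \frac{768 - 766}{-338 + \frac{\sqrt{11}}{11}} + 676 \left(\left(-13 - 22\right) - 385\right) = \frac{2}{-338 + \frac{\sqrt{11}}{11}} + 676 \left(-35 - 385\right) = \frac{2}{-338 + \frac{\sqrt{11}}{11}} + 676 \left(-420\right) = \frac{2}{-338 + \frac{\sqrt{11}}{11}} - 283920 = -283920 + \frac{2}{-338 + \frac{\sqrt{11}}{11}}$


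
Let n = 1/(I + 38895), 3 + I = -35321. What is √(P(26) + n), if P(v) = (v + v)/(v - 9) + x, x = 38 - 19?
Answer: √81295293394/60707 ≈ 4.6967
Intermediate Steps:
I = -35324 (I = -3 - 35321 = -35324)
x = 19
n = 1/3571 (n = 1/(-35324 + 38895) = 1/3571 ≈ 0.00028003)
P(v) = 19 + 2*v/(-9 + v) (P(v) = (v + v)/(v - 9) + 19 = (2*v)/(-9 + v) + 19 = 2*v/(-9 + v) + 19 = 19 + 2*v/(-9 + v))
√(P(26) + n) = √(3*(-57 + 7*26)/(-9 + 26) + 1/3571) = √(3*(-57 + 182)/17 + 1/3571) = √(3*(1/17)*125 + 1/3571) = √(375/17 + 1/3571) = √(1339142/60707) = √81295293394/60707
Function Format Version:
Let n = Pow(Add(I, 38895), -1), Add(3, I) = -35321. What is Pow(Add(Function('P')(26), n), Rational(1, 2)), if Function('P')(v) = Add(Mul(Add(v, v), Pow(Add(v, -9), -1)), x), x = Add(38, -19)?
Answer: Mul(Rational(1, 60707), Pow(81295293394, Rational(1, 2))) ≈ 4.6967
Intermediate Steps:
I = -35324 (I = Add(-3, -35321) = -35324)
x = 19
n = Rational(1, 3571) (n = Pow(Add(-35324, 38895), -1) = Pow(3571, -1) = Rational(1, 3571) ≈ 0.00028003)
Function('P')(v) = Add(19, Mul(2, v, Pow(Add(-9, v), -1))) (Function('P')(v) = Add(Mul(Add(v, v), Pow(Add(v, -9), -1)), 19) = Add(Mul(Mul(2, v), Pow(Add(-9, v), -1)), 19) = Add(Mul(2, v, Pow(Add(-9, v), -1)), 19) = Add(19, Mul(2, v, Pow(Add(-9, v), -1))))
Pow(Add(Function('P')(26), n), Rational(1, 2)) = Pow(Add(Mul(3, Pow(Add(-9, 26), -1), Add(-57, Mul(7, 26))), Rational(1, 3571)), Rational(1, 2)) = Pow(Add(Mul(3, Pow(17, -1), Add(-57, 182)), Rational(1, 3571)), Rational(1, 2)) = Pow(Add(Mul(3, Rational(1, 17), 125), Rational(1, 3571)), Rational(1, 2)) = Pow(Add(Rational(375, 17), Rational(1, 3571)), Rational(1, 2)) = Pow(Rational(1339142, 60707), Rational(1, 2)) = Mul(Rational(1, 60707), Pow(81295293394, Rational(1, 2)))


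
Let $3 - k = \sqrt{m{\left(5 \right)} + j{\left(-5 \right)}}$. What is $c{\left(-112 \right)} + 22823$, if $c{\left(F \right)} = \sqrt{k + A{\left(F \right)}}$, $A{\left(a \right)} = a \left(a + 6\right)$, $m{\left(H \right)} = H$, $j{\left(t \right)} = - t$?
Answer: $22823 + \sqrt{11875 - \sqrt{10}} \approx 22932.0$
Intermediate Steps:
$A{\left(a \right)} = a \left(6 + a\right)$
$k = 3 - \sqrt{10}$ ($k = 3 - \sqrt{5 - -5} = 3 - \sqrt{5 + 5} = 3 - \sqrt{10} \approx -0.16228$)
$c{\left(F \right)} = \sqrt{3 - \sqrt{10} + F \left(6 + F\right)}$ ($c{\left(F \right)} = \sqrt{\left(3 - \sqrt{10}\right) + F \left(6 + F\right)} = \sqrt{3 - \sqrt{10} + F \left(6 + F\right)}$)
$c{\left(-112 \right)} + 22823 = \sqrt{3 - \sqrt{10} - 112 \left(6 - 112\right)} + 22823 = \sqrt{3 - \sqrt{10} - -11872} + 22823 = \sqrt{3 - \sqrt{10} + 11872} + 22823 = \sqrt{11875 - \sqrt{10}} + 22823 = 22823 + \sqrt{11875 - \sqrt{10}}$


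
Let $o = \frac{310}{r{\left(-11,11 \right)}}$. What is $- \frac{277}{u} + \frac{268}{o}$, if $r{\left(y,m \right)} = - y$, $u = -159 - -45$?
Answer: $\frac{210971}{17670} \approx 11.939$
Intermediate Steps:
$u = -114$ ($u = -159 + 45 = -114$)
$o = \frac{310}{11}$ ($o = \frac{310}{\left(-1\right) \left(-11\right)} = \frac{310}{11} \approx 28.182$)
$- \frac{277}{u} + \frac{268}{o} = - \frac{277}{-114} + \frac{268}{\frac{310}{11}} = \left(-277\right) \left(- \frac{1}{114}\right) + 268 \cdot \frac{11}{310} = \frac{277}{114} + \frac{1474}{155} = \frac{210971}{17670}$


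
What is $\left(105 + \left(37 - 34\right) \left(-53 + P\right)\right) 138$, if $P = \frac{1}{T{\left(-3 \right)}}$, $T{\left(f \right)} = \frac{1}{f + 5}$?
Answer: $-6624$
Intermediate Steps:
$T{\left(f \right)} = \frac{1}{5 + f}$
$P = 2$ ($P = \frac{1}{\frac{1}{5 - 3}} = \frac{1}{\frac{1}{2}} = 2$)
$\left(105 + \left(37 - 34\right) \left(-53 + P\right)\right) 138 = \left(105 + \left(37 - 34\right) \left(-53 + 2\right)\right) 138 = \left(105 + 3 \left(-51\right)\right) 138 = \left(105 - 153\right) 138 = \left(-48\right) 138 = -6624$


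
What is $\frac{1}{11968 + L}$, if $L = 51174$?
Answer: $\frac{1}{63142} \approx 1.5837 \cdot 10^{-5}$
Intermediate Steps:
$\frac{1}{11968 + L} = \frac{1}{11968 + 51174} = \frac{1}{63142}$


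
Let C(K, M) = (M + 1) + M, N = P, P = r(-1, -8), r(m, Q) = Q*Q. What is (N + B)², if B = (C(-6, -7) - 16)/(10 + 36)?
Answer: 8497225/2116 ≈ 4015.7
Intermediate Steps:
r(m, Q) = Q²
P = 64 (P = (-8)² = 64)
N = 64
C(K, M) = 1 + 2*M (C(K, M) = (1 + M) + M = 1 + 2*M)
B = -29/46 (B = ((1 + 2*(-7)) - 16)/(10 + 36) = ((1 - 14) - 16)/46 = (-13 - 16)*(1/46) = -29*1/46 = -29/46 ≈ -0.63043)
(N + B)² = (64 - 29/46)² = (2915/46)² = 8497225/2116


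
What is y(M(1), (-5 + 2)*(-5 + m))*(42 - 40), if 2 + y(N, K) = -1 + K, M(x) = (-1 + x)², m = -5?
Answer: 54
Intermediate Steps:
y(N, K) = -3 + K (y(N, K) = -2 + (-1 + K) = -3 + K)
y(M(1), (-5 + 2)*(-5 + m))*(42 - 40) = (-3 + (-5 + 2)*(-5 - 5))*(42 - 40) = (-3 - 3*(-10))*2 = (-3 + 30)*2 = 27*2 = 54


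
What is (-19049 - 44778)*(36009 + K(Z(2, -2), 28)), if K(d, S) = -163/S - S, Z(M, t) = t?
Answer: -64293256235/28 ≈ -2.2962e+9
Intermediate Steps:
K(d, S) = -S - 163/S
(-19049 - 44778)*(36009 + K(Z(2, -2), 28)) = (-19049 - 44778)*(36009 + (-1*28 - 163/28)) = -63827*(36009 + (-28 - 163*1/28)) = -63827*(36009 + (-28 - 163/28)) = -63827*(36009 - 947/28) = -63827*1007305/28 = -64293256235/28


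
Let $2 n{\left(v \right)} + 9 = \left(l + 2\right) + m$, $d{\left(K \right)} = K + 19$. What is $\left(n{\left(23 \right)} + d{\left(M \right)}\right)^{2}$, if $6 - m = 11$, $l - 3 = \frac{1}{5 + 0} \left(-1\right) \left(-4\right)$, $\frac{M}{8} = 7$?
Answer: $\frac{502681}{100} \approx 5026.8$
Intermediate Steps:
$M = 56$ ($M = 8 \cdot 7 = 56$)
$l = \frac{19}{5}$ ($l = 3 + \frac{1}{5 + 0} \left(-1\right) \left(-4\right) = 3 + \frac{1}{5} \left(-1\right) \left(-4\right) = 3 - - \frac{4}{5} = 3 + \frac{4}{5} = \frac{19}{5} \approx 3.8$)
$m = -5$ ($m = 6 - 11 = -5$)
$d{\left(K \right)} = 19 + K$
$n{\left(v \right)} = - \frac{41}{10}$ ($n{\left(v \right)} = - \frac{9}{2} + \frac{\left(\frac{19}{5} + 2\right) - 5}{2} = - \frac{9}{2} + \frac{\frac{29}{5} - 5}{2} = - \frac{9}{2} + \frac{1}{2} \cdot \frac{4}{5} = - \frac{9}{2} + \frac{2}{5} = - \frac{41}{10}$)
$\left(n{\left(23 \right)} + d{\left(M \right)}\right)^{2} = \left(- \frac{41}{10} + \left(19 + 56\right)\right)^{2} = \left(- \frac{41}{10} + 75\right)^{2} = \left(\frac{709}{10}\right)^{2} = \frac{502681}{100}$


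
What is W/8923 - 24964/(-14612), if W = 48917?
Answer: 234382244/32595719 ≈ 7.1906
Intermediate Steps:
W/8923 - 24964/(-14612) = 48917/8923 - 24964/(-14612) = 48917*(1/8923) - 24964*(-1/14612) = 48917/8923 + 6241/3653 = 234382244/32595719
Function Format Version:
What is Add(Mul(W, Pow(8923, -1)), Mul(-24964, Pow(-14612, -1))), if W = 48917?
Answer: Rational(234382244, 32595719) ≈ 7.1906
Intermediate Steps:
Add(Mul(W, Pow(8923, -1)), Mul(-24964, Pow(-14612, -1))) = Add(Mul(48917, Pow(8923, -1)), Mul(-24964, Pow(-14612, -1))) = Add(Mul(48917, Rational(1, 8923)), Mul(-24964, Rational(-1, 14612))) = Add(Rational(48917, 8923), Rational(6241, 3653)) = Rational(234382244, 32595719)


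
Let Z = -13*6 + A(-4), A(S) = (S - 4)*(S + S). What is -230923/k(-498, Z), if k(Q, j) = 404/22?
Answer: -2540153/202 ≈ -12575.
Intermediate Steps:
A(S) = 2*S*(-4 + S) (A(S) = (-4 + S)*(2*S) = 2*S*(-4 + S))
Z = -14 (Z = -13*6 + 2*(-4)*(-4 - 4) = -78 + 2*(-4)*(-8) = -78 + 64 = -14)
k(Q, j) = 202/11 (k(Q, j) = 404*(1/22) = 202/11)
-230923/k(-498, Z) = -230923/202/11 = -230923*11/202 = -2540153/202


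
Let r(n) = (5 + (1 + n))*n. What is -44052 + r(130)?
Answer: -26372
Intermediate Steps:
r(n) = n*(6 + n) (r(n) = (6 + n)*n = n*(6 + n))
-44052 + r(130) = -44052 + 130*(6 + 130) = -44052 + 130*136 = -44052 + 17680 = -26372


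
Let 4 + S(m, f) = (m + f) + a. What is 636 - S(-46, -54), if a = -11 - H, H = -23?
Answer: 728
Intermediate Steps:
a = 12 (a = -11 - 1*(-23) = -11 + 23 = 12)
S(m, f) = 8 + f + m (S(m, f) = -4 + ((m + f) + 12) = -4 + ((f + m) + 12) = -4 + (12 + f + m) = 8 + f + m)
636 - S(-46, -54) = 636 - (8 - 54 - 46) = 636 - 1*(-92) = 636 + 92 = 728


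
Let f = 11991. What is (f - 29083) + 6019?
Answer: -11073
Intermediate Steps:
(f - 29083) + 6019 = (11991 - 29083) + 6019 = -17092 + 6019 = -11073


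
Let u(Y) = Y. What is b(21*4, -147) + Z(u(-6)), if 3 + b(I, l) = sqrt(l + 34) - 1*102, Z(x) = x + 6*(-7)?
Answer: -153 + I*sqrt(113) ≈ -153.0 + 10.63*I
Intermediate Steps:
Z(x) = -42 + x (Z(x) = x - 42 = -42 + x)
b(I, l) = -105 + sqrt(34 + l) (b(I, l) = -3 + (sqrt(l + 34) - 1*102) = -3 + (sqrt(34 + l) - 102) = -3 + (-102 + sqrt(34 + l)) = -105 + sqrt(34 + l))
b(21*4, -147) + Z(u(-6)) = (-105 + sqrt(34 - 147)) + (-42 - 6) = (-105 + sqrt(-113)) - 48 = (-105 + I*sqrt(113)) - 48 = -153 + I*sqrt(113)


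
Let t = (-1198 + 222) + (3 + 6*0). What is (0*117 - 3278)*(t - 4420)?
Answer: 17678254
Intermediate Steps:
t = -973 (t = -976 + (3 + 0) = -976 + 3 = -973)
(0*117 - 3278)*(t - 4420) = (0*117 - 3278)*(-973 - 4420) = (0 - 3278)*(-5393) = -3278*(-5393) = 17678254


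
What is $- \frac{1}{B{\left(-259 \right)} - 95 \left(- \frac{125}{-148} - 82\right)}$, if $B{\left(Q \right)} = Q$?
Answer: $- \frac{148}{1102713} \approx -0.00013421$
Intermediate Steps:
$- \frac{1}{B{\left(-259 \right)} - 95 \left(- \frac{125}{-148} - 82\right)} = - \frac{1}{-259 - 95 \left(- \frac{125}{-148} - 82\right)} = - \frac{1}{-259 - 95 \left(\left(-125\right) \left(- \frac{1}{148}\right) - 82\right)} = - \frac{1}{-259 - 95 \left(\frac{125}{148} - 82\right)} = - \frac{1}{-259 - - \frac{1141045}{148}} = - \frac{1}{-259 + \frac{1141045}{148}} = - \frac{1}{\frac{1102713}{148}} = \left(-1\right) \frac{148}{1102713} = - \frac{148}{1102713}$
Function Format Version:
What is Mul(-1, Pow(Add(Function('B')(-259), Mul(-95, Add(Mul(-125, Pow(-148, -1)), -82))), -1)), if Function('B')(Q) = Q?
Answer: Rational(-148, 1102713) ≈ -0.00013421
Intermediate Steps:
Mul(-1, Pow(Add(Function('B')(-259), Mul(-95, Add(Mul(-125, Pow(-148, -1)), -82))), -1)) = Mul(-1, Pow(Add(-259, Mul(-95, Add(Mul(-125, Pow(-148, -1)), -82))), -1)) = Mul(-1, Pow(Add(-259, Mul(-95, Add(Mul(-125, Rational(-1, 148)), -82))), -1)) = Mul(-1, Pow(Add(-259, Mul(-95, Add(Rational(125, 148), -82))), -1)) = Mul(-1, Pow(Add(-259, Mul(-95, Rational(-12011, 148))), -1)) = Mul(-1, Pow(Add(-259, Rational(1141045, 148)), -1)) = Mul(-1, Pow(Rational(1102713, 148), -1)) = Mul(-1, Rational(148, 1102713)) = Rational(-148, 1102713)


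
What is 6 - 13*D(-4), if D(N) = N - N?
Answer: 6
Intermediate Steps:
D(N) = 0
6 - 13*D(-4) = 6 - 13*0 = 6 + 0 = 6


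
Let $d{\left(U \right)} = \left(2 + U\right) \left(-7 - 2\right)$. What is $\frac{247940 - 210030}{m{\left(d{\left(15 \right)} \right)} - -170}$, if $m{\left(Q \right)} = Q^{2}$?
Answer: $\frac{2230}{1387} \approx 1.6078$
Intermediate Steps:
$d{\left(U \right)} = -18 - 9 U$ ($d{\left(U \right)} = \left(2 + U\right) \left(-9\right) = -18 - 9 U$)
$\frac{247940 - 210030}{m{\left(d{\left(15 \right)} \right)} - -170} = \frac{247940 - 210030}{\left(-18 - 135\right)^{2} - -170} = \frac{37910}{\left(-18 - 135\right)^{2} + 170} = \frac{37910}{\left(-153\right)^{2} + 170} = \frac{37910}{23409 + 170} = \frac{37910}{23579} = 37910 \cdot \frac{1}{23579} = \frac{2230}{1387}$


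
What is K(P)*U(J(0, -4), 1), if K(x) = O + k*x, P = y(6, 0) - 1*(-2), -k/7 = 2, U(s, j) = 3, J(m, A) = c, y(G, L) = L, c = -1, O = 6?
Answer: -66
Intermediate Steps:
J(m, A) = -1
k = -14 (k = -7*2 = -14)
P = 2 (P = 0 - 1*(-2) = 0 + 2 = 2)
K(x) = 6 - 14*x
K(P)*U(J(0, -4), 1) = (6 - 14*2)*3 = (6 - 28)*3 = -22*3 = -66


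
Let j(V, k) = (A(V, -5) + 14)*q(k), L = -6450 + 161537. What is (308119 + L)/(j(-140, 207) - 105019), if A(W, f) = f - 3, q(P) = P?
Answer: -463206/103777 ≈ -4.4635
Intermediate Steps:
A(W, f) = -3 + f
L = 155087
j(V, k) = 6*k (j(V, k) = ((-3 - 5) + 14)*k = (-8 + 14)*k = 6*k)
(308119 + L)/(j(-140, 207) - 105019) = (308119 + 155087)/(6*207 - 105019) = 463206/(1242 - 105019) = 463206/(-103777) = 463206*(-1/103777) = -463206/103777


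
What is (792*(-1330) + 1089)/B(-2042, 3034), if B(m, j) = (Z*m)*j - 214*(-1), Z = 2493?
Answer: 1052271/15445201790 ≈ 6.8129e-5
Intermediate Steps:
B(m, j) = 214 + 2493*j*m (B(m, j) = (2493*m)*j - 214*(-1) = 2493*j*m + 214 = 214 + 2493*j*m)
(792*(-1330) + 1089)/B(-2042, 3034) = (792*(-1330) + 1089)/(214 + 2493*3034*(-2042)) = (-1053360 + 1089)/(214 - 15445202004) = -1052271/(-15445201790) = -1052271*(-1/15445201790) = 1052271/15445201790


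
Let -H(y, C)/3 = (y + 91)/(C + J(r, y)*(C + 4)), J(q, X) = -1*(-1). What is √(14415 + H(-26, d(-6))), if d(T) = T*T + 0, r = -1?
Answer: 3*√2312395/38 ≈ 120.05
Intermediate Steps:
J(q, X) = 1
d(T) = T² (d(T) = T² + 0 = T²)
H(y, C) = -3*(91 + y)/(4 + 2*C) (H(y, C) = -3*(y + 91)/(C + 1*(C + 4)) = -3*(91 + y)/(C + 1*(4 + C)) = -3*(91 + y)/(C + (4 + C)) = -3*(91 + y)/(4 + 2*C))
√(14415 + H(-26, d(-6))) = √(14415 + 3*(-91 - 1*(-26))/(2*(2 + (-6)²))) = √(14415 + 3*(-91 + 26)/(2*(2 + 36))) = √(14415 + (3/2)*(-65)/38) = √(14415 + (3/2)*(1/38)*(-65)) = √(14415 - 195/76) = √(1095345/76) = 3*√2312395/38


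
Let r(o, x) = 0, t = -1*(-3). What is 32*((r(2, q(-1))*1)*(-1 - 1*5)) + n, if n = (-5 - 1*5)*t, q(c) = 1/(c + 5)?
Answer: -30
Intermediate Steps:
q(c) = 1/(5 + c)
t = 3
n = -30 (n = (-5 - 1*5)*3 = (-5 - 5)*3 = -10*3 = -30)
32*((r(2, q(-1))*1)*(-1 - 1*5)) + n = 32*((0*1)*(-1 - 1*5)) - 30 = 32*(0*(-1 - 5)) - 30 = 32*(0*(-6)) - 30 = 32*0 - 30 = 0 - 30 = -30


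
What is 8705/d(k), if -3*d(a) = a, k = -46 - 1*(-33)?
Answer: 26115/13 ≈ 2008.8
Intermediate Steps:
k = -13 (k = -46 + 33 = -13)
d(a) = -a/3
8705/d(k) = 8705/((-1/3*(-13))) = 8705/(13/3) = 8705*(3/13) = 26115/13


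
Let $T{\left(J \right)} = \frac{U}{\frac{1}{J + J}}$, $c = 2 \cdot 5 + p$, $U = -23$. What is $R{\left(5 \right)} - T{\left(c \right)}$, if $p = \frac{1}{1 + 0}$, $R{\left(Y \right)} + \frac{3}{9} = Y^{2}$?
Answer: $\frac{1592}{3} \approx 530.67$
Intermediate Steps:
$R{\left(Y \right)} = - \frac{1}{3} + Y^{2}$
$p = 1$ ($p = 1^{-1} = 1$)
$c = 11$ ($c = 2 \cdot 5 + 1 = 10 + 1 = 11$)
$T{\left(J \right)} = - 46 J$ ($T{\left(J \right)} = - \frac{23}{\frac{1}{J + J}} = - \frac{23}{\frac{1}{2 J}} = - \frac{23}{\frac{1}{2} \frac{1}{J}} = - 23 \cdot 2 J = - 46 J$)
$R{\left(5 \right)} - T{\left(c \right)} = \left(- \frac{1}{3} + 5^{2}\right) - \left(-46\right) 11 = \left(- \frac{1}{3} + 25\right) - -506 = \frac{74}{3} + 506 = \frac{1592}{3}$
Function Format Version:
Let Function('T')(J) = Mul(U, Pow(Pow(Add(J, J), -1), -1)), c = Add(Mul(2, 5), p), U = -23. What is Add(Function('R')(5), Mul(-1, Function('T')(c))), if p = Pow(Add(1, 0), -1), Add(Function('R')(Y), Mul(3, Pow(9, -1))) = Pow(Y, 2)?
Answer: Rational(1592, 3) ≈ 530.67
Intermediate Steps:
Function('R')(Y) = Add(Rational(-1, 3), Pow(Y, 2))
p = 1 (p = Pow(1, -1) = 1)
c = 11 (c = Add(Mul(2, 5), 1) = Add(10, 1) = 11)
Function('T')(J) = Mul(-46, J) (Function('T')(J) = Mul(-23, Pow(Pow(Add(J, J), -1), -1)) = Mul(-23, Pow(Pow(Mul(2, J), -1), -1)) = Mul(-23, Pow(Mul(Rational(1, 2), Pow(J, -1)), -1)) = Mul(-23, Mul(2, J)) = Mul(-46, J))
Add(Function('R')(5), Mul(-1, Function('T')(c))) = Add(Add(Rational(-1, 3), Pow(5, 2)), Mul(-1, Mul(-46, 11))) = Add(Add(Rational(-1, 3), 25), Mul(-1, -506)) = Add(Rational(74, 3), 506) = Rational(1592, 3)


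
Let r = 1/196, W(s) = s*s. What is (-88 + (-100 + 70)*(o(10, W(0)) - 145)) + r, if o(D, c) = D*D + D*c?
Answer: 247353/196 ≈ 1262.0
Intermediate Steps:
W(s) = s**2
o(D, c) = D**2 + D*c
r = 1/196 ≈ 0.0051020
(-88 + (-100 + 70)*(o(10, W(0)) - 145)) + r = (-88 + (-100 + 70)*(10*(10 + 0**2) - 145)) + 1/196 = (-88 - 30*(10*(10 + 0) - 145)) + 1/196 = (-88 - 30*(10*10 - 145)) + 1/196 = (-88 - 30*(100 - 145)) + 1/196 = (-88 - 30*(-45)) + 1/196 = (-88 + 1350) + 1/196 = 1262 + 1/196 = 247353/196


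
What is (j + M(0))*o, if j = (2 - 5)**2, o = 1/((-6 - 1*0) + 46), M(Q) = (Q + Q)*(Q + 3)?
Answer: 9/40 ≈ 0.22500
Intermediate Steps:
M(Q) = 2*Q*(3 + Q) (M(Q) = (2*Q)*(3 + Q) = 2*Q*(3 + Q))
o = 1/40 (o = 1/((-6 + 0) + 46) = 1/(-6 + 46) = 1/40 ≈ 0.025000)
j = 9 (j = (-3)**2 = 9)
(j + M(0))*o = (9 + 2*0*(3 + 0))*(1/40) = (9 + 2*0*3)*(1/40) = (9 + 0)*(1/40) = 9*(1/40) = 9/40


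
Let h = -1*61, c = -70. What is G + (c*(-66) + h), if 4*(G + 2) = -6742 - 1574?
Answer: 2478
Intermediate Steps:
h = -61
G = -2081 (G = -2 + (-6742 - 1574)/4 = -2 + (1/4)*(-8316) = -2 - 2079 = -2081)
G + (c*(-66) + h) = -2081 + (-70*(-66) - 61) = -2081 + (4620 - 61) = -2081 + 4559 = 2478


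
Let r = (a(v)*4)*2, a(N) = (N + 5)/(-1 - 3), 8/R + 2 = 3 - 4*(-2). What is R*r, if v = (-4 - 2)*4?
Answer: 304/9 ≈ 33.778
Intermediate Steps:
R = 8/9 (R = 8/(-2 + (3 - 4*(-2))) = 8/(-2 + (3 + 8)) = 8/(-2 + 11) = 8/9 ≈ 0.88889)
v = -24 (v = -6*4 = -24)
a(N) = -5/4 - N/4 (a(N) = (5 + N)/(-4) = (5 + N)*(-1/4) = -5/4 - N/4)
r = 38 (r = ((-5/4 - 1/4*(-24))*4)*2 = ((-5/4 + 6)*4)*2 = ((19/4)*4)*2 = 19*2 = 38)
R*r = (8/9)*38 = 304/9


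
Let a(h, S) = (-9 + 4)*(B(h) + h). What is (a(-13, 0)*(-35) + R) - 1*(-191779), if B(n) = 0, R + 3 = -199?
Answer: 189302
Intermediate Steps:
R = -202 (R = -3 - 199 = -202)
a(h, S) = -5*h (a(h, S) = (-9 + 4)*(0 + h) = -5*h)
(a(-13, 0)*(-35) + R) - 1*(-191779) = (-5*(-13)*(-35) - 202) - 1*(-191779) = (65*(-35) - 202) + 191779 = (-2275 - 202) + 191779 = -2477 + 191779 = 189302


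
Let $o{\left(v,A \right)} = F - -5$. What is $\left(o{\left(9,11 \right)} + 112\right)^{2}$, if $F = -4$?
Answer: $12769$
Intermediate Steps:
$o{\left(v,A \right)} = 1$ ($o{\left(v,A \right)} = -4 - -5 = -4 + 5 = 1$)
$\left(o{\left(9,11 \right)} + 112\right)^{2} = \left(1 + 112\right)^{2} = 113^{2} = 12769$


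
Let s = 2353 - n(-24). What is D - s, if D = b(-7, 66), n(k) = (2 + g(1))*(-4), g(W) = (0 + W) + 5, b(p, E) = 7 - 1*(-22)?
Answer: -2356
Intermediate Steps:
b(p, E) = 29 (b(p, E) = 7 + 22 = 29)
g(W) = 5 + W (g(W) = W + 5 = 5 + W)
n(k) = -32 (n(k) = (2 + (5 + 1))*(-4) = (2 + 6)*(-4) = 8*(-4) = -32)
D = 29
s = 2385 (s = 2353 - 1*(-32) = 2353 + 32 = 2385)
D - s = 29 - 1*2385 = 29 - 2385 = -2356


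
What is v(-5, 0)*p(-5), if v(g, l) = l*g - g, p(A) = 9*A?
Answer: -225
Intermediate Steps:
v(g, l) = -g + g*l (v(g, l) = g*l - g = -g + g*l)
v(-5, 0)*p(-5) = (-5*(-1 + 0))*(9*(-5)) = -5*(-1)*(-45) = 5*(-45) = -225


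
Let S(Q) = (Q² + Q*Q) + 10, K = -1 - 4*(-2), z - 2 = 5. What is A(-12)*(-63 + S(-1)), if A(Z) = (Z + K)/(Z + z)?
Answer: -51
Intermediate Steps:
z = 7 (z = 2 + 5 = 7)
K = 7 (K = -1 + 8 = 7)
A(Z) = 1 (A(Z) = (Z + 7)/(Z + 7) = (7 + Z)/(7 + Z) = 1)
S(Q) = 10 + 2*Q² (S(Q) = (Q² + Q²) + 10 = 2*Q² + 10 = 10 + 2*Q²)
A(-12)*(-63 + S(-1)) = 1*(-63 + (10 + 2*(-1)²)) = 1*(-63 + (10 + 2*1)) = 1*(-63 + (10 + 2)) = 1*(-63 + 12) = 1*(-51) = -51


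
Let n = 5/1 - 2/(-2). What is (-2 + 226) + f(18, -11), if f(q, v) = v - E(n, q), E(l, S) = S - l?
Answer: 201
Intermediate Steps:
n = 6 (n = 5*1 - 2*(-1/2) = 5 + 1 = 6)
f(q, v) = 6 + v - q (f(q, v) = v - (q - 1*6) = v - (q - 6) = v - (-6 + q) = v + (6 - q) = 6 + v - q)
(-2 + 226) + f(18, -11) = (-2 + 226) + (6 - 11 - 1*18) = 224 + (6 - 11 - 18) = 224 - 23 = 201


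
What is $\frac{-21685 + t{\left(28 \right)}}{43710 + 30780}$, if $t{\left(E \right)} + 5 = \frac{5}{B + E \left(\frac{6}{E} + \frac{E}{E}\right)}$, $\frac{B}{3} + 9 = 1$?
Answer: $- \frac{43379}{148980} \approx -0.29117$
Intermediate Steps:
$B = -24$ ($B = -27 + 3 \cdot 1 = -27 + 3 = -24$)
$t{\left(E \right)} = -5 + \frac{5}{-24 + E \left(1 + \frac{6}{E}\right)}$ ($t{\left(E \right)} = -5 + \frac{5}{-24 + E \left(\frac{6}{E} + \frac{E}{E}\right)} = -5 + \frac{5}{-24 + E \left(\frac{6}{E} + 1\right)} = -5 + \frac{5}{-24 + E \left(1 + \frac{6}{E}\right)}$)
$\frac{-21685 + t{\left(28 \right)}}{43710 + 30780} = \frac{-21685 + \frac{5 \left(19 - 28\right)}{-18 + 28}}{43710 + 30780} = \frac{-21685 + \frac{5 \left(19 - 28\right)}{10}}{74490} = \left(-21685 + 5 \cdot \frac{1}{10} \left(-9\right)\right) \frac{1}{74490} = \left(-21685 - \frac{9}{2}\right) \frac{1}{74490} = \left(- \frac{43379}{2}\right) \frac{1}{74490} = - \frac{43379}{148980}$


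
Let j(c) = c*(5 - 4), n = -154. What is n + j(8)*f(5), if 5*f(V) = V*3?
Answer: -130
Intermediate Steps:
f(V) = 3*V/5 (f(V) = (V*3)/5 = (3*V)/5 = 3*V/5)
j(c) = c (j(c) = c*1 = c)
n + j(8)*f(5) = -154 + 8*((3/5)*5) = -154 + 8*3 = -154 + 24 = -130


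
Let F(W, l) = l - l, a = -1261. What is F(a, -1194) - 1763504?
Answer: -1763504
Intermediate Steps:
F(W, l) = 0
F(a, -1194) - 1763504 = 0 - 1763504 = -1763504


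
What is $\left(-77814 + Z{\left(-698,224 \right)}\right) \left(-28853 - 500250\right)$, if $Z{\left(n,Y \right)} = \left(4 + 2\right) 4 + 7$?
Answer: $41155218649$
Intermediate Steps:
$Z{\left(n,Y \right)} = 31$ ($Z{\left(n,Y \right)} = 6 \cdot 4 + 7 = 24 + 7 = 31$)
$\left(-77814 + Z{\left(-698,224 \right)}\right) \left(-28853 - 500250\right) = \left(-77814 + 31\right) \left(-28853 - 500250\right) = \left(-77783\right) \left(-529103\right) = 41155218649$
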